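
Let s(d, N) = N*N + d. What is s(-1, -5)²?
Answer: 576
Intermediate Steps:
s(d, N) = d + N² (s(d, N) = N² + d = d + N²)
s(-1, -5)² = (-1 + (-5)²)² = (-1 + 25)² = 24² = 576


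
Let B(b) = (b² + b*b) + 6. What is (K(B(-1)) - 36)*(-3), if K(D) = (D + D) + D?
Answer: 36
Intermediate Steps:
B(b) = 6 + 2*b² (B(b) = (b² + b²) + 6 = 2*b² + 6 = 6 + 2*b²)
K(D) = 3*D (K(D) = 2*D + D = 3*D)
(K(B(-1)) - 36)*(-3) = (3*(6 + 2*(-1)²) - 36)*(-3) = (3*(6 + 2*1) - 36)*(-3) = (3*(6 + 2) - 36)*(-3) = (3*8 - 36)*(-3) = (24 - 36)*(-3) = -12*(-3) = 36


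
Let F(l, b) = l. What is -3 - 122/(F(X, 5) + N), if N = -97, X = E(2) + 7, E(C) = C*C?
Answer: -68/43 ≈ -1.5814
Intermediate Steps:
E(C) = C**2
X = 11 (X = 2**2 + 7 = 4 + 7 = 11)
-3 - 122/(F(X, 5) + N) = -3 - 122/(11 - 97) = -3 - 122/(-86) = -3 - 1/86*(-122) = -3 + 61/43 = -68/43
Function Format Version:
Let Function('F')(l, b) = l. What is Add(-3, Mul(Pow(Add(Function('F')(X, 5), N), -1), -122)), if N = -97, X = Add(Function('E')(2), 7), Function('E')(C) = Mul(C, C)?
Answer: Rational(-68, 43) ≈ -1.5814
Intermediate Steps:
Function('E')(C) = Pow(C, 2)
X = 11 (X = Add(Pow(2, 2), 7) = Add(4, 7) = 11)
Add(-3, Mul(Pow(Add(Function('F')(X, 5), N), -1), -122)) = Add(-3, Mul(Pow(Add(11, -97), -1), -122)) = Add(-3, Mul(Pow(-86, -1), -122)) = Add(-3, Mul(Rational(-1, 86), -122)) = Add(-3, Rational(61, 43)) = Rational(-68, 43)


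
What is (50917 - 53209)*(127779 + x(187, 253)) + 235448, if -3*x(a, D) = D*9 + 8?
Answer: -290888280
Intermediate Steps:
x(a, D) = -8/3 - 3*D (x(a, D) = -(D*9 + 8)/3 = -(9*D + 8)/3 = -(8 + 9*D)/3 = -8/3 - 3*D)
(50917 - 53209)*(127779 + x(187, 253)) + 235448 = (50917 - 53209)*(127779 + (-8/3 - 3*253)) + 235448 = -2292*(127779 + (-8/3 - 759)) + 235448 = -2292*(127779 - 2285/3) + 235448 = -2292*381052/3 + 235448 = -291123728 + 235448 = -290888280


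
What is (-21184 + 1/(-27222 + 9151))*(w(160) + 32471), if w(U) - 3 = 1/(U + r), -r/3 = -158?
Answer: -7881615062125605/11457014 ≈ -6.8793e+8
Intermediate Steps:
r = 474 (r = -3*(-158) = 474)
w(U) = 3 + 1/(474 + U) (w(U) = 3 + 1/(U + 474) = 3 + 1/(474 + U))
(-21184 + 1/(-27222 + 9151))*(w(160) + 32471) = (-21184 + 1/(-27222 + 9151))*((1423 + 3*160)/(474 + 160) + 32471) = (-21184 + 1/(-18071))*((1423 + 480)/634 + 32471) = (-21184 - 1/18071)*((1/634)*1903 + 32471) = -382816065*(1903/634 + 32471)/18071 = -382816065/18071*20588517/634 = -7881615062125605/11457014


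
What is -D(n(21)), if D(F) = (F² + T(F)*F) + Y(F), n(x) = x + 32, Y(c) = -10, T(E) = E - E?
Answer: -2799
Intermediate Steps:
T(E) = 0
n(x) = 32 + x
D(F) = -10 + F² (D(F) = (F² + 0*F) - 10 = (F² + 0) - 10 = F² - 10 = -10 + F²)
-D(n(21)) = -(-10 + (32 + 21)²) = -(-10 + 53²) = -(-10 + 2809) = -1*2799 = -2799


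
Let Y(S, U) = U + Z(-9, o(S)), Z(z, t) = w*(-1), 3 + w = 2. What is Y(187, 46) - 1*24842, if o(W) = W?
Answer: -24795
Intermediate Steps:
w = -1 (w = -3 + 2 = -1)
Z(z, t) = 1 (Z(z, t) = -1*(-1) = 1)
Y(S, U) = 1 + U (Y(S, U) = U + 1 = 1 + U)
Y(187, 46) - 1*24842 = (1 + 46) - 1*24842 = 47 - 24842 = -24795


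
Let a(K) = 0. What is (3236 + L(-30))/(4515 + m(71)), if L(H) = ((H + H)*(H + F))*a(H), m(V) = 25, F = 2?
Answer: 809/1135 ≈ 0.71278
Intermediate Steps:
L(H) = 0 (L(H) = ((H + H)*(H + 2))*0 = ((2*H)*(2 + H))*0 = (2*H*(2 + H))*0 = 0)
(3236 + L(-30))/(4515 + m(71)) = (3236 + 0)/(4515 + 25) = 3236/4540 = 3236*(1/4540) = 809/1135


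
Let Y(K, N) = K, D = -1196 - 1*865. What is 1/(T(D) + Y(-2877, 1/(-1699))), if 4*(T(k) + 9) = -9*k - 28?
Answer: 4/6977 ≈ 0.00057331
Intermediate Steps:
D = -2061 (D = -1196 - 865 = -2061)
T(k) = -16 - 9*k/4 (T(k) = -9 + (-9*k - 28)/4 = -9 + (-28 - 9*k)/4 = -9 + (-7 - 9*k/4) = -16 - 9*k/4)
1/(T(D) + Y(-2877, 1/(-1699))) = 1/((-16 - 9/4*(-2061)) - 2877) = 1/((-16 + 18549/4) - 2877) = 1/(18485/4 - 2877) = 1/(6977/4) = 4/6977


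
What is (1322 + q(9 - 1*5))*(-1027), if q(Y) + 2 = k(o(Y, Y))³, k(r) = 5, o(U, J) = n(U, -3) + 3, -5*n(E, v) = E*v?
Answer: -1484015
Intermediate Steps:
n(E, v) = -E*v/5
o(U, J) = 3 + 3*U/5 (o(U, J) = -⅕*U*(-3) + 3 = 3*U/5 + 3 = 3 + 3*U/5)
q(Y) = 123 (q(Y) = -2 + 5³ = -2 + 125 = 123)
(1322 + q(9 - 1*5))*(-1027) = (1322 + 123)*(-1027) = 1445*(-1027) = -1484015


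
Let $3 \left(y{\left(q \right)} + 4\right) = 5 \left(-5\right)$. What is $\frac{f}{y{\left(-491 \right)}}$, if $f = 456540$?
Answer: $- \frac{1369620}{37} \approx -37017.0$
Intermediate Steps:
$y{\left(q \right)} = - \frac{37}{3}$ ($y{\left(q \right)} = -4 + \frac{5 \left(-5\right)}{3} = -4 + \frac{1}{3} \left(-25\right) = -4 - \frac{25}{3} = - \frac{37}{3}$)
$\frac{f}{y{\left(-491 \right)}} = \frac{456540}{- \frac{37}{3}} = 456540 \left(- \frac{3}{37}\right) = - \frac{1369620}{37}$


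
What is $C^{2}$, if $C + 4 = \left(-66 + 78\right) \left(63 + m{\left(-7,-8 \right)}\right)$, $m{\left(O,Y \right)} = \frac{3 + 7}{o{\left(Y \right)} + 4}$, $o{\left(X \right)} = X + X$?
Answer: $550564$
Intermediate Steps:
$o{\left(X \right)} = 2 X$
$m{\left(O,Y \right)} = \frac{10}{4 + 2 Y}$ ($m{\left(O,Y \right)} = \frac{3 + 7}{2 Y + 4} = \frac{10}{4 + 2 Y}$)
$C = 742$ ($C = -4 + \left(-66 + 78\right) \left(63 + \frac{5}{2 - 8}\right) = -4 + 12 \left(63 + \frac{5}{-6}\right) = -4 + 12 \left(63 + 5 \left(- \frac{1}{6}\right)\right) = -4 + 12 \left(63 - \frac{5}{6}\right) = -4 + 12 \cdot \frac{373}{6} = -4 + 746 = 742$)
$C^{2} = 742^{2} = 550564$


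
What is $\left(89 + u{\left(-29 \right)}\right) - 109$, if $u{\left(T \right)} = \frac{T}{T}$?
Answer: $-19$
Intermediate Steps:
$u{\left(T \right)} = 1$
$\left(89 + u{\left(-29 \right)}\right) - 109 = \left(89 + 1\right) - 109 = 90 - 109 = -19$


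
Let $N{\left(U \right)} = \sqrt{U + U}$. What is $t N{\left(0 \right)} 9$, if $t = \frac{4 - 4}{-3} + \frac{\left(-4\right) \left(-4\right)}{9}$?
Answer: $0$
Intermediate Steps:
$N{\left(U \right)} = \sqrt{2} \sqrt{U}$ ($N{\left(U \right)} = \sqrt{2 U} = \sqrt{2} \sqrt{U}$)
$t = \frac{16}{9}$ ($t = \left(4 - 4\right) \left(- \frac{1}{3}\right) + 16 \cdot \frac{1}{9} = 0 \left(- \frac{1}{3}\right) + \frac{16}{9} = 0 + \frac{16}{9} = \frac{16}{9} \approx 1.7778$)
$t N{\left(0 \right)} 9 = \frac{16 \sqrt{2} \sqrt{0}}{9} \cdot 9 = \frac{16 \sqrt{2} \cdot 0}{9} \cdot 9 = \frac{16}{9} \cdot 0 \cdot 9 = 0 \cdot 9 = 0$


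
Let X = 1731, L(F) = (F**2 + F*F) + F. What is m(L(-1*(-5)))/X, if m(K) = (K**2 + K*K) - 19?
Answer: 6031/1731 ≈ 3.4841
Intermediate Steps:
L(F) = F + 2*F**2 (L(F) = (F**2 + F**2) + F = 2*F**2 + F = F + 2*F**2)
m(K) = -19 + 2*K**2 (m(K) = (K**2 + K**2) - 19 = 2*K**2 - 19 = -19 + 2*K**2)
m(L(-1*(-5)))/X = (-19 + 2*((-1*(-5))*(1 + 2*(-1*(-5))))**2)/1731 = (-19 + 2*(5*(1 + 2*5))**2)*(1/1731) = (-19 + 2*(5*(1 + 10))**2)*(1/1731) = (-19 + 2*(5*11)**2)*(1/1731) = (-19 + 2*55**2)*(1/1731) = (-19 + 2*3025)*(1/1731) = (-19 + 6050)*(1/1731) = 6031*(1/1731) = 6031/1731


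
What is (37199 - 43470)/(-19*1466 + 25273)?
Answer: 6271/2581 ≈ 2.4297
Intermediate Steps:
(37199 - 43470)/(-19*1466 + 25273) = -6271/(-27854 + 25273) = -6271/(-2581) = -6271*(-1/2581) = 6271/2581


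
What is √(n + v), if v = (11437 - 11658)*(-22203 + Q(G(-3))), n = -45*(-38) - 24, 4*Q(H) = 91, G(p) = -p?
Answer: √19614085/2 ≈ 2214.4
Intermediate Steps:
Q(H) = 91/4 (Q(H) = (¼)*91 = 91/4)
n = 1686 (n = 1710 - 24 = 1686)
v = 19607341/4 (v = (11437 - 11658)*(-22203 + 91/4) = -221*(-88721/4) = 19607341/4 ≈ 4.9018e+6)
√(n + v) = √(1686 + 19607341/4) = √(19614085/4) = √19614085/2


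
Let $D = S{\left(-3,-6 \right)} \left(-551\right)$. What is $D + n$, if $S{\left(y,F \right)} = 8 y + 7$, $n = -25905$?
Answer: $-16538$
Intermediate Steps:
$S{\left(y,F \right)} = 7 + 8 y$
$D = 9367$ ($D = \left(7 + 8 \left(-3\right)\right) \left(-551\right) = \left(7 - 24\right) \left(-551\right) = \left(-17\right) \left(-551\right) = 9367$)
$D + n = 9367 - 25905 = -16538$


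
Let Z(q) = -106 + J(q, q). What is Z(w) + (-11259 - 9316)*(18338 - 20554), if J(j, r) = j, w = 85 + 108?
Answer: 45594287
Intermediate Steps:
w = 193
Z(q) = -106 + q
Z(w) + (-11259 - 9316)*(18338 - 20554) = (-106 + 193) + (-11259 - 9316)*(18338 - 20554) = 87 - 20575*(-2216) = 87 + 45594200 = 45594287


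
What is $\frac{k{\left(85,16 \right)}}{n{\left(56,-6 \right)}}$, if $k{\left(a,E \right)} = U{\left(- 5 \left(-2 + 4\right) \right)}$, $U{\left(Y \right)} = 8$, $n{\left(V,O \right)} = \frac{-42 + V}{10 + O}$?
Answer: $\frac{16}{7} \approx 2.2857$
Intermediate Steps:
$n{\left(V,O \right)} = \frac{-42 + V}{10 + O}$
$k{\left(a,E \right)} = 8$
$\frac{k{\left(85,16 \right)}}{n{\left(56,-6 \right)}} = \frac{8}{\frac{1}{10 - 6} \left(-42 + 56\right)} = \frac{8}{\frac{1}{4} \cdot 14} = \frac{8}{\frac{7}{2}} = 8 \cdot \frac{2}{7} = \frac{16}{7}$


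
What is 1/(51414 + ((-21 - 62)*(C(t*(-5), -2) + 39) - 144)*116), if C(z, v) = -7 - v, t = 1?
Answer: -1/292642 ≈ -3.4171e-6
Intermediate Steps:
1/(51414 + ((-21 - 62)*(C(t*(-5), -2) + 39) - 144)*116) = 1/(51414 + ((-21 - 62)*((-7 - 1*(-2)) + 39) - 144)*116) = 1/(51414 + (-83*((-7 + 2) + 39) - 144)*116) = 1/(51414 + (-83*(-5 + 39) - 144)*116) = 1/(51414 + (-83*34 - 144)*116) = 1/(51414 + (-2822 - 144)*116) = 1/(51414 - 2966*116) = 1/(51414 - 344056) = 1/(-292642) = -1/292642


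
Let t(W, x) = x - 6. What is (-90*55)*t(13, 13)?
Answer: -34650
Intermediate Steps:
t(W, x) = -6 + x
(-90*55)*t(13, 13) = (-90*55)*(-6 + 13) = -4950*7 = -34650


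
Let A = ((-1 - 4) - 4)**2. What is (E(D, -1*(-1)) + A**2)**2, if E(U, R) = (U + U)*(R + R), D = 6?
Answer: 43362225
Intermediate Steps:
E(U, R) = 4*R*U (E(U, R) = (2*U)*(2*R) = 4*R*U)
A = 81 (A = (-5 - 4)**2 = (-9)**2 = 81)
(E(D, -1*(-1)) + A**2)**2 = (4*(-1*(-1))*6 + 81**2)**2 = (4*1*6 + 6561)**2 = (24 + 6561)**2 = 6585**2 = 43362225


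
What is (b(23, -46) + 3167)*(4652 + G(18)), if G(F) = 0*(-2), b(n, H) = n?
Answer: 14839880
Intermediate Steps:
G(F) = 0
(b(23, -46) + 3167)*(4652 + G(18)) = (23 + 3167)*(4652 + 0) = 3190*4652 = 14839880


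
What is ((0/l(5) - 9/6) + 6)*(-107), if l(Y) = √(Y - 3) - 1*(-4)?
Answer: -963/2 ≈ -481.50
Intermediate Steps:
l(Y) = 4 + √(-3 + Y) (l(Y) = √(-3 + Y) + 4 = 4 + √(-3 + Y))
((0/l(5) - 9/6) + 6)*(-107) = ((0/(4 + √(-3 + 5)) - 9/6) + 6)*(-107) = ((0/(4 + √2) - 9*⅙) + 6)*(-107) = ((0 - 3/2) + 6)*(-107) = (-3/2 + 6)*(-107) = (9/2)*(-107) = -963/2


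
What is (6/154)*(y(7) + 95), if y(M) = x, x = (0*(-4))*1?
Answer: 285/77 ≈ 3.7013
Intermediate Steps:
x = 0 (x = 0*1 = 0)
y(M) = 0
(6/154)*(y(7) + 95) = (6/154)*(0 + 95) = (6*(1/154))*95 = (3/77)*95 = 285/77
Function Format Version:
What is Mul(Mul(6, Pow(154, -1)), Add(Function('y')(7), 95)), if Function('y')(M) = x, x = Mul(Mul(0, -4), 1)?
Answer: Rational(285, 77) ≈ 3.7013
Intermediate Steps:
x = 0 (x = Mul(0, 1) = 0)
Function('y')(M) = 0
Mul(Mul(6, Pow(154, -1)), Add(Function('y')(7), 95)) = Mul(Mul(6, Pow(154, -1)), Add(0, 95)) = Mul(Mul(6, Rational(1, 154)), 95) = Mul(Rational(3, 77), 95) = Rational(285, 77)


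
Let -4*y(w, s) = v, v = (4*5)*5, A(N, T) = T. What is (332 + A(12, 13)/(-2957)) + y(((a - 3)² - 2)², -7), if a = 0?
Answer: 907786/2957 ≈ 307.00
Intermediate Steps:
v = 100 (v = 20*5 = 100)
y(w, s) = -25 (y(w, s) = -¼*100 = -25)
(332 + A(12, 13)/(-2957)) + y(((a - 3)² - 2)², -7) = (332 + 13/(-2957)) - 25 = (332 + 13*(-1/2957)) - 25 = (332 - 13/2957) - 25 = 981711/2957 - 25 = 907786/2957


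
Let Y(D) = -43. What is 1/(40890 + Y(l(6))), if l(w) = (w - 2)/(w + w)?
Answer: 1/40847 ≈ 2.4482e-5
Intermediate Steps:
l(w) = (-2 + w)/(2*w) (l(w) = (-2 + w)/((2*w)) = (-2 + w)*(1/(2*w)) = (-2 + w)/(2*w))
1/(40890 + Y(l(6))) = 1/(40890 - 43) = 1/40847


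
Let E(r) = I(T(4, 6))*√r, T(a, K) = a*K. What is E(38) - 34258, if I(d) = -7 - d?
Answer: -34258 - 31*√38 ≈ -34449.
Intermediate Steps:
T(a, K) = K*a
E(r) = -31*√r (E(r) = (-7 - 6*4)*√r = (-7 - 1*24)*√r = (-7 - 24)*√r = -31*√r)
E(38) - 34258 = -31*√38 - 34258 = -34258 - 31*√38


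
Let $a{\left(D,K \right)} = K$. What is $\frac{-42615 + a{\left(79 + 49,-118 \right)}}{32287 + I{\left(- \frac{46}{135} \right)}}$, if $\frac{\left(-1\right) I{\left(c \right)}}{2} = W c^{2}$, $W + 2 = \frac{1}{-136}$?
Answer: $- \frac{4413250575}{3334488064} \approx -1.3235$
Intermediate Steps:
$W = - \frac{273}{136}$ ($W = -2 + \frac{1}{-136} = -2 - \frac{1}{136} = - \frac{273}{136} \approx -2.0074$)
$I{\left(c \right)} = \frac{273 c^{2}}{68}$ ($I{\left(c \right)} = - 2 \left(- \frac{273 c^{2}}{136}\right) = \frac{273 c^{2}}{68}$)
$\frac{-42615 + a{\left(79 + 49,-118 \right)}}{32287 + I{\left(- \frac{46}{135} \right)}} = \frac{-42615 - 118}{32287 + \frac{273 \left(- \frac{46}{135}\right)^{2}}{68}} = - \frac{42733}{32287 + \frac{273 \left(\left(-46\right) \frac{1}{135}\right)^{2}}{68}} = - \frac{42733}{32287 + \frac{273 \left(- \frac{46}{135}\right)^{2}}{68}} = - \frac{42733}{32287 + \frac{273}{68} \cdot \frac{2116}{18225}} = - \frac{42733}{32287 + \frac{48139}{103275}} = - \frac{42733}{\frac{3334488064}{103275}} = \left(-42733\right) \frac{103275}{3334488064} = - \frac{4413250575}{3334488064}$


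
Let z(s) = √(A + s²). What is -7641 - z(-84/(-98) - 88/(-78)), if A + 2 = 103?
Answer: -7641 - √7821193/273 ≈ -7651.2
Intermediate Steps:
A = 101 (A = -2 + 103 = 101)
z(s) = √(101 + s²)
-7641 - z(-84/(-98) - 88/(-78)) = -7641 - √(101 + (-84/(-98) - 88/(-78))²) = -7641 - √(101 + (-84*(-1/98) - 88*(-1/78))²) = -7641 - √(101 + (6/7 + 44/39)²) = -7641 - √(101 + (542/273)²) = -7641 - √(101 + 293764/74529) = -7641 - √(7821193/74529) = -7641 - √7821193/273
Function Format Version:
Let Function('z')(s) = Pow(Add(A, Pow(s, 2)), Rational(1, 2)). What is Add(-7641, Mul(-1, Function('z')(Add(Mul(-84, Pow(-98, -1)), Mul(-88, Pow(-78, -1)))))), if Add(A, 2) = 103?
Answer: Add(-7641, Mul(Rational(-1, 273), Pow(7821193, Rational(1, 2)))) ≈ -7651.2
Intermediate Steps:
A = 101 (A = Add(-2, 103) = 101)
Function('z')(s) = Pow(Add(101, Pow(s, 2)), Rational(1, 2))
Add(-7641, Mul(-1, Function('z')(Add(Mul(-84, Pow(-98, -1)), Mul(-88, Pow(-78, -1)))))) = Add(-7641, Mul(-1, Pow(Add(101, Pow(Add(Mul(-84, Pow(-98, -1)), Mul(-88, Pow(-78, -1))), 2)), Rational(1, 2)))) = Add(-7641, Mul(-1, Pow(Add(101, Pow(Add(Mul(-84, Rational(-1, 98)), Mul(-88, Rational(-1, 78))), 2)), Rational(1, 2)))) = Add(-7641, Mul(-1, Pow(Add(101, Pow(Add(Rational(6, 7), Rational(44, 39)), 2)), Rational(1, 2)))) = Add(-7641, Mul(-1, Pow(Add(101, Pow(Rational(542, 273), 2)), Rational(1, 2)))) = Add(-7641, Mul(-1, Pow(Add(101, Rational(293764, 74529)), Rational(1, 2)))) = Add(-7641, Mul(-1, Pow(Rational(7821193, 74529), Rational(1, 2)))) = Add(-7641, Mul(-1, Mul(Rational(1, 273), Pow(7821193, Rational(1, 2))))) = Add(-7641, Mul(Rational(-1, 273), Pow(7821193, Rational(1, 2))))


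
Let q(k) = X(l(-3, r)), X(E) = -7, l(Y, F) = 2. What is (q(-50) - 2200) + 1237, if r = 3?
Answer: -970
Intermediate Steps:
q(k) = -7
(q(-50) - 2200) + 1237 = (-7 - 2200) + 1237 = -2207 + 1237 = -970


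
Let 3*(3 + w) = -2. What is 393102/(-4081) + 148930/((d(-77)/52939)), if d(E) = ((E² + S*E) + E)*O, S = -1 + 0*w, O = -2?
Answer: -208961708509/314237 ≈ -6.6498e+5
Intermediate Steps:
w = -11/3 (w = -3 + (⅓)*(-2) = -3 - ⅔ = -11/3 ≈ -3.6667)
S = -1 (S = -1 + 0*(-11/3) = -1 + 0 = -1)
d(E) = -2*E² (d(E) = ((E² - E) + E)*(-2) = E²*(-2) = -2*E²)
393102/(-4081) + 148930/((d(-77)/52939)) = 393102/(-4081) + 148930/((-2*(-77)²/52939)) = 393102*(-1/4081) + 148930/((-2*5929*(1/52939))) = -393102/4081 + 148930/((-11858*1/52939)) = -393102/4081 + 148930/(-11858/52939) = -393102/4081 + 148930*(-52939/11858) = -393102/4081 - 3942102635/5929 = -208961708509/314237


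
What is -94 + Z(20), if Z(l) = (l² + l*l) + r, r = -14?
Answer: 692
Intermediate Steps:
Z(l) = -14 + 2*l² (Z(l) = (l² + l*l) - 14 = (l² + l²) - 14 = 2*l² - 14 = -14 + 2*l²)
-94 + Z(20) = -94 + (-14 + 2*20²) = -94 + (-14 + 2*400) = -94 + (-14 + 800) = -94 + 786 = 692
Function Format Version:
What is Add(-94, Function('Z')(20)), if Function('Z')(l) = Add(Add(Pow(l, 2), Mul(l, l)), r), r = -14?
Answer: 692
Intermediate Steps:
Function('Z')(l) = Add(-14, Mul(2, Pow(l, 2))) (Function('Z')(l) = Add(Add(Pow(l, 2), Mul(l, l)), -14) = Add(Add(Pow(l, 2), Pow(l, 2)), -14) = Add(Mul(2, Pow(l, 2)), -14) = Add(-14, Mul(2, Pow(l, 2))))
Add(-94, Function('Z')(20)) = Add(-94, Add(-14, Mul(2, Pow(20, 2)))) = Add(-94, Add(-14, Mul(2, 400))) = Add(-94, Add(-14, 800)) = Add(-94, 786) = 692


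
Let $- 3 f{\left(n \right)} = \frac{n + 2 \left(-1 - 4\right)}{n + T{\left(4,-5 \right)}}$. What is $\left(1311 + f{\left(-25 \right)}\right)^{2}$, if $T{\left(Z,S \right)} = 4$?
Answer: $\frac{139098436}{81} \approx 1.7173 \cdot 10^{6}$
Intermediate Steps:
$f{\left(n \right)} = - \frac{-10 + n}{3 \left(4 + n\right)}$ ($f{\left(n \right)} = - \frac{\left(n + 2 \left(-1 - 4\right)\right) \frac{1}{n + 4}}{3} = - \frac{\left(n + 2 \left(-5\right)\right) \frac{1}{4 + n}}{3} = - \frac{\left(n - 10\right) \frac{1}{4 + n}}{3} = - \frac{\left(-10 + n\right) \frac{1}{4 + n}}{3} = - \frac{\frac{1}{4 + n} \left(-10 + n\right)}{3} = - \frac{-10 + n}{3 \left(4 + n\right)}$)
$\left(1311 + f{\left(-25 \right)}\right)^{2} = \left(1311 + \frac{10 - -25}{3 \left(4 - 25\right)}\right)^{2} = \left(1311 + \frac{10 + 25}{3 \left(-21\right)}\right)^{2} = \left(1311 + \frac{1}{3} \left(- \frac{1}{21}\right) 35\right)^{2} = \left(1311 - \frac{5}{9}\right)^{2} = \left(\frac{11794}{9}\right)^{2} = \frac{139098436}{81}$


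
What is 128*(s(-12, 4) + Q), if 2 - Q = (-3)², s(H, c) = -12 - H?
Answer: -896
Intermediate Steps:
Q = -7 (Q = 2 - 1*(-3)² = 2 - 1*9 = 2 - 9 = -7)
128*(s(-12, 4) + Q) = 128*((-12 - 1*(-12)) - 7) = 128*((-12 + 12) - 7) = 128*(0 - 7) = 128*(-7) = -896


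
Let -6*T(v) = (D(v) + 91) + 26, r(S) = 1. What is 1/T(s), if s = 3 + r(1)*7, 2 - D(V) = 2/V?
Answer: -5/99 ≈ -0.050505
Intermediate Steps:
D(V) = 2 - 2/V
s = 10 (s = 3 + 1*7 = 3 + 7 = 10)
T(v) = -119/6 + 1/(3*v) (T(v) = -(((2 - 2/v) + 91) + 26)/6 = -((93 - 2/v) + 26)/6 = -(119 - 2/v)/6 = -119/6 + 1/(3*v))
1/T(s) = 1/((⅙)*(2 - 119*10)/10) = 1/((⅙)*(⅒)*(2 - 1190)) = 1/((⅙)*(⅒)*(-1188)) = 1/(-99/5) = -5/99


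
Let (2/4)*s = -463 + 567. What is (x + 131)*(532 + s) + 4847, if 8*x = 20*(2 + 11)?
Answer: 125837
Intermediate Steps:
s = 208 (s = 2*(-463 + 567) = 2*104 = 208)
x = 65/2 (x = (20*(2 + 11))/8 = (20*13)/8 = (1/8)*260 = 65/2 ≈ 32.500)
(x + 131)*(532 + s) + 4847 = (65/2 + 131)*(532 + 208) + 4847 = (327/2)*740 + 4847 = 120990 + 4847 = 125837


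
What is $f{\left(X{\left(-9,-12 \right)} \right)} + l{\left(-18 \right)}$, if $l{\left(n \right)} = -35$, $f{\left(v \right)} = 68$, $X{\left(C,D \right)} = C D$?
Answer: $33$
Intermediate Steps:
$f{\left(X{\left(-9,-12 \right)} \right)} + l{\left(-18 \right)} = 68 - 35 = 33$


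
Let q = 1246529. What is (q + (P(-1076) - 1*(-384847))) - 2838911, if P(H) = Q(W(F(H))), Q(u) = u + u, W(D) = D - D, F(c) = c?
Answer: -1207535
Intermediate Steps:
W(D) = 0
Q(u) = 2*u
P(H) = 0 (P(H) = 2*0 = 0)
(q + (P(-1076) - 1*(-384847))) - 2838911 = (1246529 + (0 - 1*(-384847))) - 2838911 = (1246529 + (0 + 384847)) - 2838911 = (1246529 + 384847) - 2838911 = 1631376 - 2838911 = -1207535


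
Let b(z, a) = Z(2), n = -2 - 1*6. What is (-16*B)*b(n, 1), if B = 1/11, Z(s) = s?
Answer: -32/11 ≈ -2.9091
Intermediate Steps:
n = -8 (n = -2 - 6 = -8)
B = 1/11 ≈ 0.090909
b(z, a) = 2
(-16*B)*b(n, 1) = -16*1/11*2 = -16/11*2 = -32/11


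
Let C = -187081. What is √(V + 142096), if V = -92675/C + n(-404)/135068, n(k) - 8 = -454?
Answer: √22682330228623923380879834/12634328254 ≈ 376.96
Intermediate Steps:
n(k) = -446 (n(k) = 8 - 454 = -446)
V = 6216994387/12634328254 (V = -92675/(-187081) - 446/135068 = -92675*(-1/187081) - 446*1/135068 = 92675/187081 - 223/67534 = 6216994387/12634328254 ≈ 0.49207)
√(V + 142096) = √(6216994387/12634328254 + 142096) = √(1795293724574771/12634328254) = √22682330228623923380879834/12634328254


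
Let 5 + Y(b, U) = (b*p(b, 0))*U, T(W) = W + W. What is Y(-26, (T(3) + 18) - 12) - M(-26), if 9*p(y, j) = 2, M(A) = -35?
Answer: -118/3 ≈ -39.333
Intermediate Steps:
p(y, j) = 2/9 (p(y, j) = (1/9)*2 = 2/9)
T(W) = 2*W
Y(b, U) = -5 + 2*U*b/9 (Y(b, U) = -5 + (b*(2/9))*U = -5 + (2*b/9)*U = -5 + 2*U*b/9)
Y(-26, (T(3) + 18) - 12) - M(-26) = (-5 + (2/9)*((2*3 + 18) - 12)*(-26)) - 1*(-35) = (-5 + (2/9)*((6 + 18) - 12)*(-26)) + 35 = (-5 + (2/9)*(24 - 12)*(-26)) + 35 = (-5 + (2/9)*12*(-26)) + 35 = (-5 - 208/3) + 35 = -223/3 + 35 = -118/3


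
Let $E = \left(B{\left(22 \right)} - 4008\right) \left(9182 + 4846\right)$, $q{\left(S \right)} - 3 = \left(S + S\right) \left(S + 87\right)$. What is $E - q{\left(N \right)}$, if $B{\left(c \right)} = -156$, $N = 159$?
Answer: $-58490823$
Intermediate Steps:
$q{\left(S \right)} = 3 + 2 S \left(87 + S\right)$ ($q{\left(S \right)} = 3 + \left(S + S\right) \left(S + 87\right) = 3 + 2 S \left(87 + S\right)$)
$E = -58412592$ ($E = \left(-156 - 4008\right) \left(9182 + 4846\right) = \left(-4164\right) 14028 = -58412592$)
$E - q{\left(N \right)} = -58412592 - \left(3 + 2 \cdot 159^{2} + 174 \cdot 159\right) = -58412592 - \left(3 + 2 \cdot 25281 + 27666\right) = -58412592 - \left(3 + 50562 + 27666\right) = -58412592 - 78231 = -58490823$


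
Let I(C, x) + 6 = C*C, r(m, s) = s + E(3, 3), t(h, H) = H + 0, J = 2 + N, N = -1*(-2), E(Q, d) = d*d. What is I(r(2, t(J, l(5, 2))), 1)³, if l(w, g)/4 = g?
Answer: 22665187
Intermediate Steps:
E(Q, d) = d²
N = 2
l(w, g) = 4*g
J = 4 (J = 2 + 2 = 4)
t(h, H) = H
r(m, s) = 9 + s (r(m, s) = s + 3² = s + 9 = 9 + s)
I(C, x) = -6 + C² (I(C, x) = -6 + C*C = -6 + C²)
I(r(2, t(J, l(5, 2))), 1)³ = (-6 + (9 + 4*2)²)³ = (-6 + (9 + 8)²)³ = (-6 + 17²)³ = (-6 + 289)³ = 283³ = 22665187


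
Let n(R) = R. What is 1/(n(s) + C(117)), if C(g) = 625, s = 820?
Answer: 1/1445 ≈ 0.00069204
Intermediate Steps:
1/(n(s) + C(117)) = 1/(820 + 625) = 1/1445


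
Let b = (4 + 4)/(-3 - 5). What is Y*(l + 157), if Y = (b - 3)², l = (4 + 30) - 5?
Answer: 2976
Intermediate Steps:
b = -1 (b = 8/(-8) = 8*(-⅛) = -1)
l = 29 (l = 34 - 5 = 29)
Y = 16 (Y = (-1 - 3)² = (-4)² = 16)
Y*(l + 157) = 16*(29 + 157) = 16*186 = 2976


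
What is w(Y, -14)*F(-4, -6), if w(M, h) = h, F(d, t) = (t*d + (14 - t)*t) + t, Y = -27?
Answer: 1428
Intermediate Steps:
F(d, t) = t + d*t + t*(14 - t) (F(d, t) = (d*t + t*(14 - t)) + t = t + d*t + t*(14 - t))
w(Y, -14)*F(-4, -6) = -(-84)*(15 - 4 - 1*(-6)) = -(-84)*(15 - 4 + 6) = -(-84)*17 = -14*(-102) = 1428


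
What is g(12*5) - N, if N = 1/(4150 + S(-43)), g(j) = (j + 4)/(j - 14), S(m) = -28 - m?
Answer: 133257/95795 ≈ 1.3911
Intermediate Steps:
g(j) = (4 + j)/(-14 + j)
N = 1/4165 (N = 1/(4150 + (-28 - 1*(-43))) = 1/(4150 + (-28 + 43)) = 1/(4150 + 15) = 1/4165 ≈ 0.00024010)
g(12*5) - N = (4 + 12*5)/(-14 + 12*5) - 1*1/4165 = (4 + 60)/(-14 + 60) - 1/4165 = 64/46 - 1/4165 = (1/46)*64 - 1/4165 = 32/23 - 1/4165 = 133257/95795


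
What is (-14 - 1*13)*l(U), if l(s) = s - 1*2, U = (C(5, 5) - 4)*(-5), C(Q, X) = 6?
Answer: 324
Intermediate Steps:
U = -10 (U = (6 - 4)*(-5) = 2*(-5) = -10)
l(s) = -2 + s (l(s) = s - 2 = -2 + s)
(-14 - 1*13)*l(U) = (-14 - 1*13)*(-2 - 10) = (-14 - 13)*(-12) = -27*(-12) = 324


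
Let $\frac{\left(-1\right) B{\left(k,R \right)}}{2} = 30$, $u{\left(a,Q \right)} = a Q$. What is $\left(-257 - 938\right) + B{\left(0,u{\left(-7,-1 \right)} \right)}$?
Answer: $-1255$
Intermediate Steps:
$u{\left(a,Q \right)} = Q a$
$B{\left(k,R \right)} = -60$ ($B{\left(k,R \right)} = \left(-2\right) 30 = -60$)
$\left(-257 - 938\right) + B{\left(0,u{\left(-7,-1 \right)} \right)} = \left(-257 - 938\right) - 60 = -1195 - 60 = -1255$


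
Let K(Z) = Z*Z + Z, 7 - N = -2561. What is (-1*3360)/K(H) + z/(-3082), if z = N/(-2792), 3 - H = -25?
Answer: -129064851/31192922 ≈ -4.1376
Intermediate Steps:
H = 28 (H = 3 - 1*(-25) = 3 + 25 = 28)
N = 2568 (N = 7 - 1*(-2561) = 7 + 2561 = 2568)
z = -321/349 (z = 2568/(-2792) = 2568*(-1/2792) = -321/349 ≈ -0.91977)
K(Z) = Z + Z**2 (K(Z) = Z**2 + Z = Z + Z**2)
(-1*3360)/K(H) + z/(-3082) = (-1*3360)/((28*(1 + 28))) - 321/349/(-3082) = -3360/(28*29) - 321/349*(-1/3082) = -3360/812 + 321/1075618 = -3360*1/812 + 321/1075618 = -120/29 + 321/1075618 = -129064851/31192922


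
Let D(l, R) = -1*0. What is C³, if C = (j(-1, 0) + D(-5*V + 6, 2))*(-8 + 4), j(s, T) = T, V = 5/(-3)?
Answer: 0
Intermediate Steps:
V = -5/3 (V = 5*(-⅓) = -5/3 ≈ -1.6667)
D(l, R) = 0
C = 0 (C = (0 + 0)*(-8 + 4) = 0*(-4) = 0)
C³ = 0³ = 0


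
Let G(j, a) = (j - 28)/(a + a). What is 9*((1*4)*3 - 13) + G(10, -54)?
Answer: -53/6 ≈ -8.8333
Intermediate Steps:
G(j, a) = (-28 + j)/(2*a) (G(j, a) = (-28 + j)/((2*a)) = (-28 + j)*(1/(2*a)) = (-28 + j)/(2*a))
9*((1*4)*3 - 13) + G(10, -54) = 9*((1*4)*3 - 13) + (1/2)*(-28 + 10)/(-54) = 9*(4*3 - 13) + (1/2)*(-1/54)*(-18) = 9*(12 - 13) + 1/6 = 9*(-1) + 1/6 = -9 + 1/6 = -53/6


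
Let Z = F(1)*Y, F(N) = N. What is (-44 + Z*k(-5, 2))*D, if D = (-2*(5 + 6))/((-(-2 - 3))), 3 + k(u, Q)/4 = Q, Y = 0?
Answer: 968/5 ≈ 193.60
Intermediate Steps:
k(u, Q) = -12 + 4*Q
Z = 0 (Z = 1*0 = 0)
D = -22/5 (D = (-2*11)/((-1*(-5))) = -22/5 ≈ -4.4000)
(-44 + Z*k(-5, 2))*D = (-44 + 0*(-12 + 4*2))*(-22/5) = (-44 + 0*(-12 + 8))*(-22/5) = (-44 + 0*(-4))*(-22/5) = (-44 + 0)*(-22/5) = -44*(-22/5) = 968/5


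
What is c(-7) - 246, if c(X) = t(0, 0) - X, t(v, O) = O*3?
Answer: -239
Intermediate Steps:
t(v, O) = 3*O
c(X) = -X (c(X) = 3*0 - X = 0 - X = -X)
c(-7) - 246 = -1*(-7) - 246 = 7 - 246 = -239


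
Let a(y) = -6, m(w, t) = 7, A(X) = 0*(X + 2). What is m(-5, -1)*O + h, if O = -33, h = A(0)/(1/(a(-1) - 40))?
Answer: -231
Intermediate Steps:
A(X) = 0 (A(X) = 0*(2 + X) = 0)
h = 0 (h = 0/(1/(-6 - 40)) = 0/(1/(-46)) = 0/(-1/46) = 0*(-46) = 0)
m(-5, -1)*O + h = 7*(-33) + 0 = -231 + 0 = -231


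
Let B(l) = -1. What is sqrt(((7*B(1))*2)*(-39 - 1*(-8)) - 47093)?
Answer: I*sqrt(46659) ≈ 216.01*I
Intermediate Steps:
sqrt(((7*B(1))*2)*(-39 - 1*(-8)) - 47093) = sqrt(((7*(-1))*2)*(-39 - 1*(-8)) - 47093) = sqrt((-7*2)*(-39 + 8) - 47093) = sqrt(-14*(-31) - 47093) = sqrt(434 - 47093) = sqrt(-46659) = I*sqrt(46659)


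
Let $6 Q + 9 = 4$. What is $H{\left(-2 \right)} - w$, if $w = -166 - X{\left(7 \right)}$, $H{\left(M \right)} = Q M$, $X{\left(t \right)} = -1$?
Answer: $\frac{500}{3} \approx 166.67$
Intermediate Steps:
$Q = - \frac{5}{6}$ ($Q = - \frac{3}{2} + \frac{1}{6} \cdot 4 = - \frac{3}{2} + \frac{2}{3} = - \frac{5}{6} \approx -0.83333$)
$H{\left(M \right)} = - \frac{5 M}{6}$
$w = -165$ ($w = -166 - -1 = -166 + 1 = -165$)
$H{\left(-2 \right)} - w = \left(- \frac{5}{6}\right) \left(-2\right) - -165 = \frac{5}{3} + 165 = \frac{500}{3}$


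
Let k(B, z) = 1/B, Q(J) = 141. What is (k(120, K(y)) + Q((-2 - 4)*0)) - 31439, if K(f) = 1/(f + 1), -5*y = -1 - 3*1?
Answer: -3755759/120 ≈ -31298.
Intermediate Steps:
y = ⅘ (y = -(-1 - 3*1)/5 = -(-1 - 3)/5 = -⅕*(-4) = ⅘ ≈ 0.80000)
K(f) = 1/(1 + f)
(k(120, K(y)) + Q((-2 - 4)*0)) - 31439 = (1/120 + 141) - 31439 = 16921/120 - 31439 = -3755759/120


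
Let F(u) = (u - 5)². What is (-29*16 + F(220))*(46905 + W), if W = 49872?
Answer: 4428612297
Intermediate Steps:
F(u) = (-5 + u)²
(-29*16 + F(220))*(46905 + W) = (-29*16 + (-5 + 220)²)*(46905 + 49872) = (-464 + 215²)*96777 = (-464 + 46225)*96777 = 45761*96777 = 4428612297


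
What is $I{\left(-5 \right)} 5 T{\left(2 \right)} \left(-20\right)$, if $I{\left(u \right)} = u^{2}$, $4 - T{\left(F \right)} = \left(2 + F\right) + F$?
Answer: $5000$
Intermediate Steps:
$T{\left(F \right)} = 2 - 2 F$ ($T{\left(F \right)} = 4 - \left(\left(2 + F\right) + F\right) = 4 - \left(2 + 2 F\right) = 2 - 2 F$)
$I{\left(-5 \right)} 5 T{\left(2 \right)} \left(-20\right) = \left(-5\right)^{2} \cdot 5 \left(2 - 4\right) \left(-20\right) = 25 \cdot 5 \left(2 - 4\right) \left(-20\right) = 25 \cdot 5 \left(-2\right) \left(-20\right) = 25 \left(-10\right) \left(-20\right) = \left(-250\right) \left(-20\right) = 5000$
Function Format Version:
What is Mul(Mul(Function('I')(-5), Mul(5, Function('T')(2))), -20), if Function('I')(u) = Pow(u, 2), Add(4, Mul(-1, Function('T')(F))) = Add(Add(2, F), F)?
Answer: 5000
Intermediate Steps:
Function('T')(F) = Add(2, Mul(-2, F)) (Function('T')(F) = Add(4, Mul(-1, Add(Add(2, F), F))) = Add(4, Mul(-1, Add(2, Mul(2, F)))) = Add(4, Add(-2, Mul(-2, F))) = Add(2, Mul(-2, F)))
Mul(Mul(Function('I')(-5), Mul(5, Function('T')(2))), -20) = Mul(Mul(Pow(-5, 2), Mul(5, Add(2, Mul(-2, 2)))), -20) = Mul(Mul(25, Mul(5, Add(2, -4))), -20) = Mul(Mul(25, Mul(5, -2)), -20) = Mul(Mul(25, -10), -20) = Mul(-250, -20) = 5000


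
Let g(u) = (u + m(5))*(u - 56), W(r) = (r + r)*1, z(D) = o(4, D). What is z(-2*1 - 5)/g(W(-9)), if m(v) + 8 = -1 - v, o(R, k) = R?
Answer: 1/592 ≈ 0.0016892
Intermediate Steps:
z(D) = 4
W(r) = 2*r (W(r) = (2*r)*1 = 2*r)
m(v) = -9 - v (m(v) = -8 + (-1 - v) = -9 - v)
g(u) = (-56 + u)*(-14 + u) (g(u) = (u + (-9 - 1*5))*(u - 56) = (u + (-9 - 5))*(-56 + u) = (u - 14)*(-56 + u) = (-14 + u)*(-56 + u) = (-56 + u)*(-14 + u))
z(-2*1 - 5)/g(W(-9)) = 4/(784 + (2*(-9))² - 140*(-9)) = 4/(784 + (-18)² - 70*(-18)) = 4/(784 + 324 + 1260) = 4/2368 = 4*(1/2368) = 1/592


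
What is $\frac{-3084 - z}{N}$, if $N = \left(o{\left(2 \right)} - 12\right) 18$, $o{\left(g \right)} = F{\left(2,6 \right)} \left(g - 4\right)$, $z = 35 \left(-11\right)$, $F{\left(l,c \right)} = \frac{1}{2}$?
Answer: $\frac{2699}{234} \approx 11.534$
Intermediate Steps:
$F{\left(l,c \right)} = \frac{1}{2}$
$z = -385$
$o{\left(g \right)} = -2 + \frac{g}{2}$ ($o{\left(g \right)} = \frac{g - 4}{2} = \frac{-4 + g}{2} = -2 + \frac{g}{2}$)
$N = -234$ ($N = \left(\left(-2 + \frac{1}{2} \cdot 2\right) - 12\right) 18 = \left(\left(-2 + 1\right) - 12\right) 18 = \left(-1 - 12\right) 18 = \left(-13\right) 18 = -234$)
$\frac{-3084 - z}{N} = \frac{-3084 - -385}{-234} = \left(-3084 + 385\right) \left(- \frac{1}{234}\right) = \left(-2699\right) \left(- \frac{1}{234}\right) = \frac{2699}{234}$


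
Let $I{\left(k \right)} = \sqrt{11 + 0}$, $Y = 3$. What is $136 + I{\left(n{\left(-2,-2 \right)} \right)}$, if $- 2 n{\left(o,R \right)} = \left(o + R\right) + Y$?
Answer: $136 + \sqrt{11} \approx 139.32$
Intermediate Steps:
$n{\left(o,R \right)} = - \frac{3}{2} - \frac{R}{2} - \frac{o}{2}$ ($n{\left(o,R \right)} = - \frac{\left(o + R\right) + 3}{2} = - \frac{\left(R + o\right) + 3}{2} = - \frac{3 + R + o}{2} = - \frac{3}{2} - \frac{R}{2} - \frac{o}{2}$)
$I{\left(k \right)} = \sqrt{11}$
$136 + I{\left(n{\left(-2,-2 \right)} \right)} = 136 + \sqrt{11}$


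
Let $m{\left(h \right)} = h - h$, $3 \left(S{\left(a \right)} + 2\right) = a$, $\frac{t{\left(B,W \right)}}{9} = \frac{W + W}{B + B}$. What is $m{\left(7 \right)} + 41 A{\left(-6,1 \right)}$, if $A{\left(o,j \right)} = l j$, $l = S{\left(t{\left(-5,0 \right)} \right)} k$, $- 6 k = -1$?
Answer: $- \frac{41}{3} \approx -13.667$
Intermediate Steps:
$k = \frac{1}{6}$ ($k = \left(- \frac{1}{6}\right) \left(-1\right) = \frac{1}{6} \approx 0.16667$)
$t{\left(B,W \right)} = \frac{9 W}{B}$ ($t{\left(B,W \right)} = 9 \frac{W + W}{B + B} = 9 \frac{2 W}{2 B} = 9 \cdot 2 W \frac{1}{2 B} = 9 \frac{W}{B} = \frac{9 W}{B}$)
$S{\left(a \right)} = -2 + \frac{a}{3}$
$m{\left(h \right)} = 0$
$l = - \frac{1}{3}$ ($l = \left(-2 + \frac{9 \cdot 0 \frac{1}{-5}}{3}\right) \frac{1}{6} = \left(-2 + \frac{9 \cdot 0 \left(- \frac{1}{5}\right)}{3}\right) \frac{1}{6} = \left(-2 + \frac{1}{3} \cdot 0\right) \frac{1}{6} = \left(-2 + 0\right) \frac{1}{6} = \left(-2\right) \frac{1}{6} = - \frac{1}{3} \approx -0.33333$)
$A{\left(o,j \right)} = - \frac{j}{3}$
$m{\left(7 \right)} + 41 A{\left(-6,1 \right)} = 0 + 41 \left(\left(- \frac{1}{3}\right) 1\right) = 0 + 41 \left(- \frac{1}{3}\right) = 0 - \frac{41}{3} = - \frac{41}{3}$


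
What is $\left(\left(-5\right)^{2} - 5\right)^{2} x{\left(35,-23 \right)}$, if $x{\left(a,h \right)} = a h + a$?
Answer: $-308000$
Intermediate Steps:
$x{\left(a,h \right)} = a + a h$
$\left(\left(-5\right)^{2} - 5\right)^{2} x{\left(35,-23 \right)} = \left(\left(-5\right)^{2} - 5\right)^{2} \cdot 35 \left(1 - 23\right) = \left(25 - 5\right)^{2} \cdot 35 \left(-22\right) = 20^{2} \left(-770\right) = 400 \left(-770\right) = -308000$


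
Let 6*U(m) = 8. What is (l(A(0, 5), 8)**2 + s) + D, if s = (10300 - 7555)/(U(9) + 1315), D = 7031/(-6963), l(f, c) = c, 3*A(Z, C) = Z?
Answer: 162670514/2499717 ≈ 65.076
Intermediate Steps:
A(Z, C) = Z/3
D = -7031/6963 (D = 7031*(-1/6963) = -7031/6963 ≈ -1.0098)
U(m) = 4/3 (U(m) = (1/6)*8 = 4/3)
s = 8235/3949 (s = (10300 - 7555)/(4/3 + 1315) = 2745/(3949/3) = 2745*(3/3949) = 8235/3949 ≈ 2.0853)
(l(A(0, 5), 8)**2 + s) + D = (8**2 + 8235/3949) - 7031/6963 = (64 + 8235/3949) - 7031/6963 = 260971/3949 - 7031/6963 = 162670514/2499717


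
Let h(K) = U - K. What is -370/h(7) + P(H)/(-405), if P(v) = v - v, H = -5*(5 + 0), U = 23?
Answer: -185/8 ≈ -23.125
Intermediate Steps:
H = -25 (H = -5*5 = -25)
P(v) = 0
h(K) = 23 - K
-370/h(7) + P(H)/(-405) = -370/(23 - 1*7) + 0/(-405) = -370/(23 - 7) + 0*(-1/405) = -370/16 + 0 = -370*1/16 + 0 = -185/8 + 0 = -185/8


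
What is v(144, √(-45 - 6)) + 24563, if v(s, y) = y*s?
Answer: 24563 + 144*I*√51 ≈ 24563.0 + 1028.4*I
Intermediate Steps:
v(s, y) = s*y
v(144, √(-45 - 6)) + 24563 = 144*√(-45 - 6) + 24563 = 144*√(-51) + 24563 = 144*(I*√51) + 24563 = 144*I*√51 + 24563 = 24563 + 144*I*√51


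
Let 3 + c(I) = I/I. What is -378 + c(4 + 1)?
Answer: -380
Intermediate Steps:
c(I) = -2 (c(I) = -3 + I/I = -3 + 1 = -2)
-378 + c(4 + 1) = -378 - 2 = -380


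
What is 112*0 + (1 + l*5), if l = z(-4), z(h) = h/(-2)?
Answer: 11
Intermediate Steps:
z(h) = -h/2 (z(h) = h*(-½) = -h/2)
l = 2 (l = -½*(-4) = 2)
112*0 + (1 + l*5) = 112*0 + (1 + 2*5) = 0 + (1 + 10) = 0 + 11 = 11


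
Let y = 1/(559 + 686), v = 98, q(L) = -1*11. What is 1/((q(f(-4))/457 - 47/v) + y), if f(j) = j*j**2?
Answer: -55758570/28038679 ≈ -1.9886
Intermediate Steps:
f(j) = j**3
q(L) = -11
y = 1/1245 ≈ 0.00080321
1/((q(f(-4))/457 - 47/v) + y) = 1/((-11/457 - 47/98) + 1/1245) = 1/(-22557/44786 + 1/1245) = 1/(-28038679/55758570) = -55758570/28038679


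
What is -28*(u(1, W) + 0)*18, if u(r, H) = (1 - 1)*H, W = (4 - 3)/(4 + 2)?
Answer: 0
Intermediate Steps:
W = ⅙ (W = 1/6 = 1*(⅙) = ⅙ ≈ 0.16667)
u(r, H) = 0 (u(r, H) = 0*H = 0)
-28*(u(1, W) + 0)*18 = -28*(0 + 0)*18 = -28*0*18 = 0*18 = 0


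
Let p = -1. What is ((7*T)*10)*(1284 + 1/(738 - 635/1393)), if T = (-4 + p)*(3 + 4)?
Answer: -3231995187050/1027399 ≈ -3.1458e+6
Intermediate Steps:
T = -35 (T = (-4 - 1)*(3 + 4) = -5*7 = -35)
((7*T)*10)*(1284 + 1/(738 - 635/1393)) = ((7*(-35))*10)*(1284 + 1/(738 - 635/1393)) = (-245*10)*(1284 + 1/(738 - 635*1/1393)) = -2450*(1284 + 1/(738 - 635/1393)) = -2450*(1284 + 1/(1027399/1393)) = -2450*(1284 + 1393/1027399) = -2450*1319181709/1027399 = -3231995187050/1027399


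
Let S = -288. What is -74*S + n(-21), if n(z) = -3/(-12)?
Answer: 85249/4 ≈ 21312.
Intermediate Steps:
n(z) = ¼ (n(z) = -3*(-1/12) = ¼)
-74*S + n(-21) = -74*(-288) + ¼ = 21312 + ¼ = 85249/4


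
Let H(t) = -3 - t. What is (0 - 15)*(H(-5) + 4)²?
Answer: -540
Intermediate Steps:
(0 - 15)*(H(-5) + 4)² = (0 - 15)*((-3 - 1*(-5)) + 4)² = -15*((-3 + 5) + 4)² = -15*(2 + 4)² = -15*6² = -15*36 = -540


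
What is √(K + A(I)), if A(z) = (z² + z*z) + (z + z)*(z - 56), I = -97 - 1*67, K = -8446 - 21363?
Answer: √96143 ≈ 310.07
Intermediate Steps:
K = -29809
I = -164 (I = -97 - 67 = -164)
A(z) = 2*z² + 2*z*(-56 + z) (A(z) = (z² + z²) + (2*z)*(-56 + z) = 2*z² + 2*z*(-56 + z))
√(K + A(I)) = √(-29809 + 4*(-164)*(-28 - 164)) = √(-29809 + 4*(-164)*(-192)) = √(-29809 + 125952) = √96143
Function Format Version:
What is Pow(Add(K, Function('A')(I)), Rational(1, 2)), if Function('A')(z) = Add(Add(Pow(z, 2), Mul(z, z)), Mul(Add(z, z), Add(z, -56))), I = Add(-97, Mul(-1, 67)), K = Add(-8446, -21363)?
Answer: Pow(96143, Rational(1, 2)) ≈ 310.07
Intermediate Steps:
K = -29809
I = -164 (I = Add(-97, -67) = -164)
Function('A')(z) = Add(Mul(2, Pow(z, 2)), Mul(2, z, Add(-56, z))) (Function('A')(z) = Add(Add(Pow(z, 2), Pow(z, 2)), Mul(Mul(2, z), Add(-56, z))) = Add(Mul(2, Pow(z, 2)), Mul(2, z, Add(-56, z))))
Pow(Add(K, Function('A')(I)), Rational(1, 2)) = Pow(Add(-29809, Mul(4, -164, Add(-28, -164))), Rational(1, 2)) = Pow(Add(-29809, Mul(4, -164, -192)), Rational(1, 2)) = Pow(Add(-29809, 125952), Rational(1, 2)) = Pow(96143, Rational(1, 2))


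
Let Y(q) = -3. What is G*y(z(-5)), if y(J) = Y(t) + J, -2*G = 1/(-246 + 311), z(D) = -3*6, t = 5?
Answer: 21/130 ≈ 0.16154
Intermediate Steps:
z(D) = -18
G = -1/130 (G = -1/(2*(-246 + 311)) = -½/65 = -½*1/65 = -1/130 ≈ -0.0076923)
y(J) = -3 + J
G*y(z(-5)) = -(-3 - 18)/130 = -1/130*(-21) = 21/130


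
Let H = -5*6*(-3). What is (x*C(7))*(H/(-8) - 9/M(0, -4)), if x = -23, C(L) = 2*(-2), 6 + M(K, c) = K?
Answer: -897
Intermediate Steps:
H = 90 (H = -30*(-3) = 90)
M(K, c) = -6 + K
C(L) = -4
(x*C(7))*(H/(-8) - 9/M(0, -4)) = (-23*(-4))*(90/(-8) - 9/(-6 + 0)) = 92*(90*(-⅛) - 9/(-6)) = 92*(-45/4 - 9*(-⅙)) = 92*(-45/4 + 3/2) = 92*(-39/4) = -897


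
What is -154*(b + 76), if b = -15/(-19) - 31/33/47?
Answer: -31672480/2679 ≈ -11823.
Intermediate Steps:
b = 22676/29469 (b = -15*(-1/19) - 31*1/33*(1/47) = 15/19 - 31/33*1/47 = 15/19 - 31/1551 = 22676/29469 ≈ 0.76949)
-154*(b + 76) = -154*(22676/29469 + 76) = -154*2262320/29469 = -31672480/2679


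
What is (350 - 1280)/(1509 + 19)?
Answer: -465/764 ≈ -0.60864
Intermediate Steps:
(350 - 1280)/(1509 + 19) = -930/1528 = -930*1/1528 = -465/764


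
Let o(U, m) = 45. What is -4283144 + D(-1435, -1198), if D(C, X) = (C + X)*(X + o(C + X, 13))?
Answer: -1247295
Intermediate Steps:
D(C, X) = (45 + X)*(C + X) (D(C, X) = (C + X)*(X + 45) = (C + X)*(45 + X) = (45 + X)*(C + X))
-4283144 + D(-1435, -1198) = -4283144 + ((-1198)**2 + 45*(-1435) + 45*(-1198) - 1435*(-1198)) = -4283144 + (1435204 - 64575 - 53910 + 1719130) = -4283144 + 3035849 = -1247295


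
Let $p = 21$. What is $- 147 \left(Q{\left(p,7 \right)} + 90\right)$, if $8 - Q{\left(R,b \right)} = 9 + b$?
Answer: $-12054$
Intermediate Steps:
$Q{\left(R,b \right)} = -1 - b$ ($Q{\left(R,b \right)} = 8 - \left(9 + b\right) = -1 - b$)
$- 147 \left(Q{\left(p,7 \right)} + 90\right) = - 147 \left(\left(-1 - 7\right) + 90\right) = - 147 \left(-8 + 90\right) = \left(-147\right) 82 = -12054$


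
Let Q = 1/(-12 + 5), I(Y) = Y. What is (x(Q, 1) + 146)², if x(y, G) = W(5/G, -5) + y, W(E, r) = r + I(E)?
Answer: 1042441/49 ≈ 21274.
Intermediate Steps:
W(E, r) = E + r (W(E, r) = r + E = E + r)
Q = -⅐ (Q = 1/(-7) = -⅐ ≈ -0.14286)
x(y, G) = -5 + y + 5/G (x(y, G) = (5/G - 5) + y = (-5 + 5/G) + y = -5 + y + 5/G)
(x(Q, 1) + 146)² = ((-5 - ⅐ + 5/1) + 146)² = ((-5 - ⅐ + 5*1) + 146)² = ((-5 - ⅐ + 5) + 146)² = (-⅐ + 146)² = (1021/7)² = 1042441/49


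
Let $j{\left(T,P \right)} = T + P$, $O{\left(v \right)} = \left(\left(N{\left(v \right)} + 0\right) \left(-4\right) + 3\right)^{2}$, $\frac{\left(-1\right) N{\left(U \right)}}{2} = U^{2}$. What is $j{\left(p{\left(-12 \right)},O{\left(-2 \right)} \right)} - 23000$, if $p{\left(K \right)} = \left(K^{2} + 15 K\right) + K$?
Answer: $-21823$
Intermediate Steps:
$N{\left(U \right)} = - 2 U^{2}$
$p{\left(K \right)} = K^{2} + 16 K$
$O{\left(v \right)} = \left(3 + 8 v^{2}\right)^{2}$ ($O{\left(v \right)} = \left(\left(- 2 v^{2} + 0\right) \left(-4\right) + 3\right)^{2} = \left(- 2 v^{2} \left(-4\right) + 3\right)^{2} = \left(8 v^{2} + 3\right)^{2} = \left(3 + 8 v^{2}\right)^{2}$)
$j{\left(T,P \right)} = P + T$
$j{\left(p{\left(-12 \right)},O{\left(-2 \right)} \right)} - 23000 = \left(\left(3 + 8 \left(-2\right)^{2}\right)^{2} - 12 \left(16 - 12\right)\right) - 23000 = \left(\left(3 + 8 \cdot 4\right)^{2} - 48\right) - 23000 = \left(\left(3 + 32\right)^{2} - 48\right) - 23000 = \left(35^{2} - 48\right) - 23000 = \left(1225 - 48\right) - 23000 = 1177 - 23000 = -21823$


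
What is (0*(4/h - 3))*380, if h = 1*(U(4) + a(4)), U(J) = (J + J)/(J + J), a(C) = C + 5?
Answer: 0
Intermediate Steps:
a(C) = 5 + C
U(J) = 1 (U(J) = (2*J)/((2*J)) = (2*J)*(1/(2*J)) = 1)
h = 10 (h = 1*(1 + (5 + 4)) = 1*(1 + 9) = 1*10 = 10)
(0*(4/h - 3))*380 = (0*(4/10 - 3))*380 = (0*(4*(⅒) - 3))*380 = (0*(⅖ - 3))*380 = (0*(-13/5))*380 = 0*380 = 0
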